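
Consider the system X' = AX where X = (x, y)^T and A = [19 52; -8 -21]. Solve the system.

Coefficient matrix A = [[19, 52], [-8, -21]].
Characteristic polynomial det(A - λI) = λ^2 + 2λ + 17 = 0.
Eigenvalues λ = -1 ± 4i (complex conjugate pair).
For λ=-1+4i: an eigenvector is (3,-1) - i(2,-1) = (3 - 2i, -1 + i).
A real fundamental pair from Re and Im of e^((-1+4i)t)v: X_1 = e^(-t)(cos(4t)·(3,-1) + sin(4t)·(2,-1)), X_2 = e^(-t)(sin(4t)·(3,-1) - cos(4t)·(2,-1)).
General solution: c_1X_1 + c_2X_2.

x(t) = 2c_1e^(-t)sin(4t) + 3c_1e^(-t)cos(4t) + 3c_2e^(-t)sin(4t) - 2c_2e^(-t)cos(4t), y(t) = -c_1e^(-t)sin(4t) - c_1e^(-t)cos(4t) - c_2e^(-t)sin(4t) + c_2e^(-t)cos(4t)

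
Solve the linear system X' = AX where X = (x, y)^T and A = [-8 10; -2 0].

x(t) = c_1e^(-4t)sin(2t) + 2c_1e^(-4t)cos(2t) + 2c_2e^(-4t)sin(2t) - c_2e^(-4t)cos(2t), y(t) = c_1e^(-4t)cos(2t) + c_2e^(-4t)sin(2t)

Coefficient matrix A = [[-8, 10], [-2, 0]].
Characteristic polynomial det(A - λI) = λ^2 + 8λ + 20 = 0.
Eigenvalues λ = -4 ± 2i (complex conjugate pair).
For λ=-4+2i: an eigenvector is (2,1) - i(1,0) = (2 - i, 1).
A real fundamental pair from Re and Im of e^((-4+2i)t)v: X_1 = e^(-4t)(cos(2t)·(2,1) + sin(2t)·(1,0)), X_2 = e^(-4t)(sin(2t)·(2,1) - cos(2t)·(1,0)).
General solution: c_1X_1 + c_2X_2.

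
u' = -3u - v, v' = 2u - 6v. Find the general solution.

u(t) = -C_1e^(-5t) + C_2e^(-4t), v(t) = -2C_1e^(-5t) + C_2e^(-4t)

Coefficient matrix A = [[-3, -1], [2, -6]].
Characteristic polynomial det(A - λI) = λ^2 + 9λ + 20 = 0.
Eigenvalues λ = -5, -4.
For λ=-5: (A-λI) row 1 is [2, -1], so an eigenvector is (-1, -2).
For λ=-4: (A-λI) row 1 is [1, -1], so an eigenvector is (1, 1).
General solution: C_1e^(-5t)(-1,-2) + C_2e^(-4t)(1,1).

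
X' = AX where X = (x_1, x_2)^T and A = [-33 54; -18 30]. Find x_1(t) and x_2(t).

Coefficient matrix A = [[-33, 54], [-18, 30]].
Characteristic polynomial det(A - λI) = λ^2 + 3λ - 18 = 0.
Eigenvalues λ = 3, -6.
For λ=3: (A-λI) row 1 is [-36, 54], so an eigenvector is (-3, -2).
For λ=-6: (A-λI) row 1 is [-27, 54], so an eigenvector is (2, 1).
General solution: K_1e^(3t)(-3,-2) + K_2e^(-6t)(2,1).

x_1(t) = -3K_1e^(3t) + 2K_2e^(-6t), x_2(t) = -2K_1e^(3t) + K_2e^(-6t)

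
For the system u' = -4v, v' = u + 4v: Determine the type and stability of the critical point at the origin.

unstable improper node

A = [[0,-4],[1,4]]; det(A-λI) = λ^2 - 4λ + 4.
repeated λ = 2 with a single eigenvector.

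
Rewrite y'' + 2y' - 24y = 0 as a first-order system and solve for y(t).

Let x_1 = y, x_2 = y'. Then x_1' = x_2 and x_2' = 24x_1 - 2x_2.
A = [[0,1],[24,-2]]; det(A-λI) = λ^2 + 2λ - 24.
Eigenvalues λ = -6, 4 with eigenvectors (1,-6), (1,4).

y(t) = C_1e^(-6t) + C_2e^(4t)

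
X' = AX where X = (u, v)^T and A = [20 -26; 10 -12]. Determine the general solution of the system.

Coefficient matrix A = [[20, -26], [10, -12]].
Characteristic polynomial det(A - λI) = λ^2 - 8λ + 20 = 0.
Eigenvalues λ = 4 ± 2i (complex conjugate pair).
For λ=4+2i: an eigenvector is (-3,-2) - i(2,1) = (-3 - 2i, -2 - i).
A real fundamental pair from Re and Im of e^((4+2i)t)v: X_1 = e^(4t)(cos(2t)·(-3,-2) + sin(2t)·(2,1)), X_2 = e^(4t)(sin(2t)·(-3,-2) - cos(2t)·(2,1)).
General solution: C_1X_1 + C_2X_2.

u(t) = 2C_1e^(4t)sin(2t) - 3C_1e^(4t)cos(2t) - 3C_2e^(4t)sin(2t) - 2C_2e^(4t)cos(2t), v(t) = C_1e^(4t)sin(2t) - 2C_1e^(4t)cos(2t) - 2C_2e^(4t)sin(2t) - C_2e^(4t)cos(2t)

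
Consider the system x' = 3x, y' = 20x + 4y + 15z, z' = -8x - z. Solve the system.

x(t) = K_3e^(3t), y(t) = -3K_1e^(-t) + K_2e^(4t) + 10K_3e^(3t), z(t) = K_1e^(-t) - 2K_3e^(3t)

Coefficient matrix A = [[3, 0, 0], [20, 4, 15], [-8, 0, -1]].
det(A - λI) = 0 gives eigenvalues λ = -1, 4, 3.
For λ=-1: eigenvector (0,-3,1).
For λ=4: eigenvector (0,1,0).
For λ=3: eigenvector (1,10,-2).
General solution: K_1e^(-t)(0,-3,1) + K_2e^(4t)(0,1,0) + K_3e^(3t)(1,10,-2).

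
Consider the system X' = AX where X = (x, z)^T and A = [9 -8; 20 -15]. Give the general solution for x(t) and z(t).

Coefficient matrix A = [[9, -8], [20, -15]].
Characteristic polynomial det(A - λI) = λ^2 + 6λ + 25 = 0.
Eigenvalues λ = -3 ± 4i (complex conjugate pair).
For λ=-3+4i: an eigenvector is (-1,-1) - i(-1,-2) = (-1 + i, -1 + 2i).
A real fundamental pair from Re and Im of e^((-3+4i)t)v: X_1 = e^(-3t)(cos(4t)·(-1,-1) + sin(4t)·(-1,-2)), X_2 = e^(-3t)(sin(4t)·(-1,-1) - cos(4t)·(-1,-2)).
General solution: c_1X_1 + c_2X_2.

x(t) = -c_1e^(-3t)sin(4t) - c_1e^(-3t)cos(4t) - c_2e^(-3t)sin(4t) + c_2e^(-3t)cos(4t), z(t) = -2c_1e^(-3t)sin(4t) - c_1e^(-3t)cos(4t) - c_2e^(-3t)sin(4t) + 2c_2e^(-3t)cos(4t)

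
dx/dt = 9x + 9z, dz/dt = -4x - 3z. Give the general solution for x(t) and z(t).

Coefficient matrix A = [[9, 9], [-4, -3]].
Characteristic polynomial det(A - λI) = λ^2 - 6λ + 9 = 0.
Single eigenvalue λ = 3 with algebraic multiplicity 2.
Eigenvector v = (-3,2); generalized eigenvector w with (A-λI)w=v is (-2,1).
General solution: e^(3t)[C_1·v + C_2·(t·v + w)].

x(t) = -3C_1e^(3t) - 3C_2te^(3t) - 2C_2e^(3t), z(t) = 2C_1e^(3t) + 2C_2te^(3t) + C_2e^(3t)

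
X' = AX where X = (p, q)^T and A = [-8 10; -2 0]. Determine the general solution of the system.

Coefficient matrix A = [[-8, 10], [-2, 0]].
Characteristic polynomial det(A - λI) = λ^2 + 8λ + 20 = 0.
Eigenvalues λ = -4 ± 2i (complex conjugate pair).
For λ=-4+2i: an eigenvector is (-1,0) - i(2,1) = (-1 - 2i, 0 - i).
A real fundamental pair from Re and Im of e^((-4+2i)t)v: X_1 = e^(-4t)(cos(2t)·(-1,0) + sin(2t)·(2,1)), X_2 = e^(-4t)(sin(2t)·(-1,0) - cos(2t)·(2,1)).
General solution: C_1X_1 + C_2X_2.

p(t) = 2C_1e^(-4t)sin(2t) - C_1e^(-4t)cos(2t) - C_2e^(-4t)sin(2t) - 2C_2e^(-4t)cos(2t), q(t) = C_1e^(-4t)sin(2t) - C_2e^(-4t)cos(2t)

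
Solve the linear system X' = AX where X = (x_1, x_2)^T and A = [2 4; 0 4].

x_1(t) = 2C_1e^(4t) - C_2e^(2t), x_2(t) = C_1e^(4t)

Coefficient matrix A = [[2, 4], [0, 4]].
Characteristic polynomial det(A - λI) = λ^2 - 6λ + 8 = 0.
Eigenvalues λ = 4, 2.
For λ=4: (A-λI) row 1 is [-2, 4], so an eigenvector is (2, 1).
For λ=2: (A-λI) row 1 is [0, 4], so an eigenvector is (-1, 0).
General solution: C_1e^(4t)(2,1) + C_2e^(2t)(-1,0).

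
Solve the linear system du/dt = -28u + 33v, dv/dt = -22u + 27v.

u(t) = 3c_1e^(-6t) + c_2e^(5t), v(t) = 2c_1e^(-6t) + c_2e^(5t)

Coefficient matrix A = [[-28, 33], [-22, 27]].
Characteristic polynomial det(A - λI) = λ^2 + λ - 30 = 0.
Eigenvalues λ = -6, 5.
For λ=-6: (A-λI) row 1 is [-22, 33], so an eigenvector is (3, 2).
For λ=5: (A-λI) row 1 is [-33, 33], so an eigenvector is (1, 1).
General solution: c_1e^(-6t)(3,2) + c_2e^(5t)(1,1).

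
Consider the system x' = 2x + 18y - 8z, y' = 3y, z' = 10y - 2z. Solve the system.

Coefficient matrix A = [[2, 18, -8], [0, 3, 0], [0, 10, -2]].
det(A - λI) = 0 gives eigenvalues λ = 2, -2, 3.
For λ=2: eigenvector (1,0,0).
For λ=-2: eigenvector (2,0,1).
For λ=3: eigenvector (2,1,2).
General solution: C_1e^(2t)(1,0,0) + C_2e^(-2t)(2,0,1) + C_3e^(3t)(2,1,2).

x(t) = C_1e^(2t) + 2C_2e^(-2t) + 2C_3e^(3t), y(t) = C_3e^(3t), z(t) = C_2e^(-2t) + 2C_3e^(3t)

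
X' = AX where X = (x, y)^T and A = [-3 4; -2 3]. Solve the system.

Coefficient matrix A = [[-3, 4], [-2, 3]].
Characteristic polynomial det(A - λI) = λ^2 - 1 = 0.
Eigenvalues λ = -1, 1.
For λ=-1: (A-λI) row 1 is [-2, 4], so an eigenvector is (-2, -1).
For λ=1: (A-λI) row 1 is [-4, 4], so an eigenvector is (-1, -1).
General solution: c_1e^(-t)(-2,-1) + c_2e^(t)(-1,-1).

x(t) = -2c_1e^(-t) - c_2e^(t), y(t) = -c_1e^(-t) - c_2e^(t)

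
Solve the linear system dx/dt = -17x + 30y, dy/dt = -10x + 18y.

x(t) = -3K_1e^(3t) - 2K_2e^(-2t), y(t) = -2K_1e^(3t) - K_2e^(-2t)

Coefficient matrix A = [[-17, 30], [-10, 18]].
Characteristic polynomial det(A - λI) = λ^2 - λ - 6 = 0.
Eigenvalues λ = 3, -2.
For λ=3: (A-λI) row 1 is [-20, 30], so an eigenvector is (-3, -2).
For λ=-2: (A-λI) row 1 is [-15, 30], so an eigenvector is (-2, -1).
General solution: K_1e^(3t)(-3,-2) + K_2e^(-2t)(-2,-1).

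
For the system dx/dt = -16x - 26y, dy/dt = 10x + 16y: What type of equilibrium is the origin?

A = [[-16,-26],[10,16]]; det(A-λI) = λ^2 + 4.
λ = 0 ± 2i: zero real part.

center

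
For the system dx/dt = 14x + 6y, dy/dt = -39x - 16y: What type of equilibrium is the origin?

stable spiral

A = [[14,6],[-39,-16]]; det(A-λI) = λ^2 + 2λ + 10.
λ = -1 ± 3i: negative real part.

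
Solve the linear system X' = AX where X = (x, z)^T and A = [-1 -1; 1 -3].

Coefficient matrix A = [[-1, -1], [1, -3]].
Characteristic polynomial det(A - λI) = λ^2 + 4λ + 4 = 0.
Single eigenvalue λ = -2 with algebraic multiplicity 2.
Eigenvector v = (-1,-1); generalized eigenvector w with (A-λI)w=v is (2,3).
General solution: e^(-2t)[K_1·v + K_2·(t·v + w)].

x(t) = -K_1e^(-2t) - K_2te^(-2t) + 2K_2e^(-2t), z(t) = -K_1e^(-2t) - K_2te^(-2t) + 3K_2e^(-2t)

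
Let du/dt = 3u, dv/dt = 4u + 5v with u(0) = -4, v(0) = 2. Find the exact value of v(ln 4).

-5632

A = [[3,0],[4,5]]; eigenvalues λ = 5, 3.
Eigenvectors: (0,-1) for λ=5, (-1,2) for λ=3.
From the initial condition, c_1 = 6, c_2 = 4.
v(ln 4) = (6)(4^5)(-1) + (4)(4^3)(2) = -5632.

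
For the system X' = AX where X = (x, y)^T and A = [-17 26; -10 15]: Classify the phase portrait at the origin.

stable spiral

A = [[-17,26],[-10,15]]; det(A-λI) = λ^2 + 2λ + 5.
λ = -1 ± 2i: negative real part.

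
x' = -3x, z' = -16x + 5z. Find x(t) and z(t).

Coefficient matrix A = [[-3, 0], [-16, 5]].
Characteristic polynomial det(A - λI) = λ^2 - 2λ - 15 = 0.
Eigenvalues λ = -3, 5.
For λ=-3: (A-λI) row 2 is [-16, 8], so an eigenvector is (1, 2).
For λ=5: (A-λI) row 1 is [-8, 0], so an eigenvector is (0, -1).
General solution: c_1e^(-3t)(1,2) + c_2e^(5t)(0,-1).

x(t) = c_1e^(-3t), z(t) = 2c_1e^(-3t) - c_2e^(5t)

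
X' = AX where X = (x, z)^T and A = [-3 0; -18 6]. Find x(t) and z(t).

x(t) = -c_1e^(-3t), z(t) = -2c_1e^(-3t) - c_2e^(6t)

Coefficient matrix A = [[-3, 0], [-18, 6]].
Characteristic polynomial det(A - λI) = λ^2 - 3λ - 18 = 0.
Eigenvalues λ = -3, 6.
For λ=-3: (A-λI) row 2 is [-18, 9], so an eigenvector is (-1, -2).
For λ=6: (A-λI) row 1 is [-9, 0], so an eigenvector is (0, -1).
General solution: c_1e^(-3t)(-1,-2) + c_2e^(6t)(0,-1).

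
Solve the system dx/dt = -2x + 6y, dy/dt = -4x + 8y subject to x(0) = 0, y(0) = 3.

x(t) = 9e^(4t) - 9e^(2t), y(t) = 9e^(4t) - 6e^(2t)

Coefficient matrix A = [[-2, 6], [-4, 8]].
Characteristic polynomial det(A - λI) = λ^2 - 6λ + 8 = 0.
Eigenvalues λ = 2, 4.
For λ=2: (A-λI) row 1 is [-4, 6], so an eigenvector is (3, 2).
For λ=4: (A-λI) row 1 is [-6, 6], so an eigenvector is (-1, -1).
General solution: c_1e^(2t)(3,2) + c_2e^(4t)(-1,-1).
Applying x(0)=0, y(0)=3 gives c_1=-3, c_2=-9.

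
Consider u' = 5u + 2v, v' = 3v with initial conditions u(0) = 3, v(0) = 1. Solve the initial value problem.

u(t) = 4e^(5t) - e^(3t), v(t) = e^(3t)

Coefficient matrix A = [[5, 2], [0, 3]].
Characteristic polynomial det(A - λI) = λ^2 - 8λ + 15 = 0.
Eigenvalues λ = 5, 3.
For λ=5: (A-λI) row 1 is [0, 2], so an eigenvector is (1, 0).
For λ=3: (A-λI) row 1 is [2, 2], so an eigenvector is (-1, 1).
General solution: K_1e^(5t)(1,0) + K_2e^(3t)(-1,1).
Applying u(0)=3, v(0)=1 gives K_1=4, K_2=1.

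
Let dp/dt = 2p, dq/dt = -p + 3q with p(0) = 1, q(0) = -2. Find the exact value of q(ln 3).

-72

A = [[2,0],[-1,3]]; eigenvalues λ = 3, 2.
Eigenvectors: (0,-1) for λ=3, (1,1) for λ=2.
From the initial condition, c_1 = 3, c_2 = 1.
q(ln 3) = (3)(3^3)(-1) + (1)(3^2)(1) = -72.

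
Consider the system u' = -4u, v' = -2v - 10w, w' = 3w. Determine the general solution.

u(t) = K_1e^(-4t), v(t) = K_2e^(-2t) - 2K_3e^(3t), w(t) = K_3e^(3t)

Coefficient matrix A = [[-4, 0, 0], [0, -2, -10], [0, 0, 3]].
det(A - λI) = 0 gives eigenvalues λ = -4, -2, 3.
For λ=-4: eigenvector (1,0,0).
For λ=-2: eigenvector (0,1,0).
For λ=3: eigenvector (0,-2,1).
General solution: K_1e^(-4t)(1,0,0) + K_2e^(-2t)(0,1,0) + K_3e^(3t)(0,-2,1).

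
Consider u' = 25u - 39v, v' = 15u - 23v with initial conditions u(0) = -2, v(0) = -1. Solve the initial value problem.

u(t) = -3e^(t)sin(3t) - 2e^(t)cos(3t), v(t) = -2e^(t)sin(3t) - e^(t)cos(3t)

Coefficient matrix A = [[25, -39], [15, -23]].
Characteristic polynomial det(A - λI) = λ^2 - 2λ + 10 = 0.
Eigenvalues λ = 1 ± 3i (complex conjugate pair).
For λ=1+3i: an eigenvector is (-2,-1) - i(-3,-2) = (-2 + 3i, -1 + 2i).
A real fundamental pair from Re and Im of e^((1+3i)t)v: X_1 = e^(t)(cos(3t)·(-2,-1) + sin(3t)·(-3,-2)), X_2 = e^(t)(sin(3t)·(-2,-1) - cos(3t)·(-3,-2)).
General solution: K_1X_1 + K_2X_2.
Applying u(0)=-2, v(0)=-1 gives K_1=1, K_2=0.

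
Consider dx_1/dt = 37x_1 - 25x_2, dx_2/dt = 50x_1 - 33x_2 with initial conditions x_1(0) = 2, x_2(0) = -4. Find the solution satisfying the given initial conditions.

Coefficient matrix A = [[37, -25], [50, -33]].
Characteristic polynomial det(A - λI) = λ^2 - 4λ + 29 = 0.
Eigenvalues λ = 2 ± 5i (complex conjugate pair).
For λ=2+5i: an eigenvector is (2,3) - i(-1,-1) = (2 + i, 3 + i).
A real fundamental pair from Re and Im of e^((2+5i)t)v: X_1 = e^(2t)(cos(5t)·(2,3) + sin(5t)·(-1,-1)), X_2 = e^(2t)(sin(5t)·(2,3) - cos(5t)·(-1,-1)).
General solution: C_1X_1 + C_2X_2.
Applying x_1(0)=2, x_2(0)=-4 gives C_1=-6, C_2=14.

x_1(t) = 34e^(2t)sin(5t) + 2e^(2t)cos(5t), x_2(t) = 48e^(2t)sin(5t) - 4e^(2t)cos(5t)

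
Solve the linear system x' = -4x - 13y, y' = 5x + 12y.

x(t) = -3C_1e^(4t)sin(t) + 2C_1e^(4t)cos(t) + 2C_2e^(4t)sin(t) + 3C_2e^(4t)cos(t), y(t) = 2C_1e^(4t)sin(t) - C_1e^(4t)cos(t) - C_2e^(4t)sin(t) - 2C_2e^(4t)cos(t)

Coefficient matrix A = [[-4, -13], [5, 12]].
Characteristic polynomial det(A - λI) = λ^2 - 8λ + 17 = 0.
Eigenvalues λ = 4 ± i (complex conjugate pair).
For λ=4+i: an eigenvector is (2,-1) - i(-3,2) = (2 + 3i, -1 - 2i).
A real fundamental pair from Re and Im of e^((4+i)t)v: X_1 = e^(4t)(cos(t)·(2,-1) + sin(t)·(-3,2)), X_2 = e^(4t)(sin(t)·(2,-1) - cos(t)·(-3,2)).
General solution: C_1X_1 + C_2X_2.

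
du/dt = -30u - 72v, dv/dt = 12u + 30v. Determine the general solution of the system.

Coefficient matrix A = [[-30, -72], [12, 30]].
Characteristic polynomial det(A - λI) = λ^2 - 36 = 0.
Eigenvalues λ = 6, -6.
For λ=6: (A-λI) row 1 is [-36, -72], so an eigenvector is (2, -1).
For λ=-6: (A-λI) row 1 is [-24, -72], so an eigenvector is (-3, 1).
General solution: K_1e^(6t)(2,-1) + K_2e^(-6t)(-3,1).

u(t) = 2K_1e^(6t) - 3K_2e^(-6t), v(t) = -K_1e^(6t) + K_2e^(-6t)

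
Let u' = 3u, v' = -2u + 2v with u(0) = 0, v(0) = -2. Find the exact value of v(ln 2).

A = [[3,0],[-2,2]]; eigenvalues λ = 3, 2.
Eigenvectors: (1,-2) for λ=3, (0,-1) for λ=2.
From the initial condition, c_1 = 0, c_2 = 2.
v(ln 2) = (0)(2^3)(-2) + (2)(2^2)(-1) = -8.

-8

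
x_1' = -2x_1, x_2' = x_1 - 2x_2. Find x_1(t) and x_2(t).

x_1(t) = -c_2e^(-2t), x_2(t) = -c_1e^(-2t) - c_2te^(-2t) - 3c_2e^(-2t)

Coefficient matrix A = [[-2, 0], [1, -2]].
Characteristic polynomial det(A - λI) = λ^2 + 4λ + 4 = 0.
Single eigenvalue λ = -2 with algebraic multiplicity 2.
Eigenvector v = (0,-1); generalized eigenvector w with (A-λI)w=v is (-1,-3).
General solution: e^(-2t)[c_1·v + c_2·(t·v + w)].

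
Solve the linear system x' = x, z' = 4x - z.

Coefficient matrix A = [[1, 0], [4, -1]].
Characteristic polynomial det(A - λI) = λ^2 - 1 = 0.
Eigenvalues λ = 1, -1.
For λ=1: (A-λI) row 2 is [4, -2], so an eigenvector is (-1, -2).
For λ=-1: (A-λI) row 1 is [2, 0], so an eigenvector is (0, 1).
General solution: C_1e^(t)(-1,-2) + C_2e^(-t)(0,1).

x(t) = -C_1e^(t), z(t) = -2C_1e^(t) + C_2e^(-t)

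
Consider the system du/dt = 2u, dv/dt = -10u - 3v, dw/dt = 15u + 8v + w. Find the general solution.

Coefficient matrix A = [[2, 0, 0], [-10, -3, 0], [15, 8, 1]].
det(A - λI) = 0 gives eigenvalues λ = 1, -3, 2.
For λ=1: eigenvector (0,0,1).
For λ=-3: eigenvector (0,1,-2).
For λ=2: eigenvector (-1,2,1).
General solution: c_1e^(t)(0,0,1) + c_2e^(-3t)(0,1,-2) + c_3e^(2t)(-1,2,1).

u(t) = -c_3e^(2t), v(t) = c_2e^(-3t) + 2c_3e^(2t), w(t) = c_1e^(t) - 2c_2e^(-3t) + c_3e^(2t)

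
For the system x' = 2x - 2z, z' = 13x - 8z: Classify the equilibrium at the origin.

A = [[2,-2],[13,-8]]; det(A-λI) = λ^2 + 6λ + 10.
λ = -3 ± i: negative real part.

stable spiral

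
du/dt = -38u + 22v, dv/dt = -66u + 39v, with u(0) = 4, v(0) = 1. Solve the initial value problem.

Coefficient matrix A = [[-38, 22], [-66, 39]].
Characteristic polynomial det(A - λI) = λ^2 - λ - 30 = 0.
Eigenvalues λ = -5, 6.
For λ=-5: (A-λI) row 1 is [-33, 22], so an eigenvector is (-2, -3).
For λ=6: (A-λI) row 1 is [-44, 22], so an eigenvector is (1, 2).
General solution: C_1e^(-5t)(-2,-3) + C_2e^(6t)(1,2).
Applying u(0)=4, v(0)=1 gives C_1=-7, C_2=-10.

u(t) = -10e^(6t) + 14e^(-5t), v(t) = -20e^(6t) + 21e^(-5t)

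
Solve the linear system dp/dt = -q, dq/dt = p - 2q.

Coefficient matrix A = [[0, -1], [1, -2]].
Characteristic polynomial det(A - λI) = λ^2 + 2λ + 1 = 0.
Single eigenvalue λ = -1 with algebraic multiplicity 2.
Eigenvector v = (1,1); generalized eigenvector w with (A-λI)w=v is (-1,-2).
General solution: e^(-t)[C_1·v + C_2·(t·v + w)].

p(t) = C_1e^(-t) + C_2te^(-t) - C_2e^(-t), q(t) = C_1e^(-t) + C_2te^(-t) - 2C_2e^(-t)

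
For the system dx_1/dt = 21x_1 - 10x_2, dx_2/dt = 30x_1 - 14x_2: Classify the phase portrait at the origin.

unstable node

A = [[21,-10],[30,-14]]; det(A-λI) = λ^2 - 7λ + 6.
λ = 1, 6: both positive.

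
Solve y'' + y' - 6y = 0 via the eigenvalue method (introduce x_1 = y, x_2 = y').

Let x_1 = y, x_2 = y'. Then x_1' = x_2 and x_2' = 6x_1 - x_2.
A = [[0,1],[6,-1]]; det(A-λI) = λ^2 + λ - 6.
Eigenvalues λ = 2, -3 with eigenvectors (1,2), (1,-3).

y(t) = K_1e^(2t) + K_2e^(-3t)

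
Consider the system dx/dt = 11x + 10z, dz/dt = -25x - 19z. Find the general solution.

x(t) = C_1e^(-4t)sin(5t) + C_1e^(-4t)cos(5t) + C_2e^(-4t)sin(5t) - C_2e^(-4t)cos(5t), z(t) = -2C_1e^(-4t)sin(5t) - C_1e^(-4t)cos(5t) - C_2e^(-4t)sin(5t) + 2C_2e^(-4t)cos(5t)

Coefficient matrix A = [[11, 10], [-25, -19]].
Characteristic polynomial det(A - λI) = λ^2 + 8λ + 41 = 0.
Eigenvalues λ = -4 ± 5i (complex conjugate pair).
For λ=-4+5i: an eigenvector is (1,-1) - i(1,-2) = (1 - i, -1 + 2i).
A real fundamental pair from Re and Im of e^((-4+5i)t)v: X_1 = e^(-4t)(cos(5t)·(1,-1) + sin(5t)·(1,-2)), X_2 = e^(-4t)(sin(5t)·(1,-1) - cos(5t)·(1,-2)).
General solution: C_1X_1 + C_2X_2.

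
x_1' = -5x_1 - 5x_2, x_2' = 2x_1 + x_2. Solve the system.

Coefficient matrix A = [[-5, -5], [2, 1]].
Characteristic polynomial det(A - λI) = λ^2 + 4λ + 5 = 0.
Eigenvalues λ = -2 ± i (complex conjugate pair).
For λ=-2+i: an eigenvector is (2,-1) - i(-1,1) = (2 + i, -1 - i).
A real fundamental pair from Re and Im of e^((-2+i)t)v: X_1 = e^(-2t)(cos(t)·(2,-1) + sin(t)·(-1,1)), X_2 = e^(-2t)(sin(t)·(2,-1) - cos(t)·(-1,1)).
General solution: c_1X_1 + c_2X_2.

x_1(t) = -c_1e^(-2t)sin(t) + 2c_1e^(-2t)cos(t) + 2c_2e^(-2t)sin(t) + c_2e^(-2t)cos(t), x_2(t) = c_1e^(-2t)sin(t) - c_1e^(-2t)cos(t) - c_2e^(-2t)sin(t) - c_2e^(-2t)cos(t)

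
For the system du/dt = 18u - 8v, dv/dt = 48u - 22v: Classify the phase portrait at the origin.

A = [[18,-8],[48,-22]]; det(A-λI) = λ^2 + 4λ - 12.
λ = -6, 2: opposite signs.

saddle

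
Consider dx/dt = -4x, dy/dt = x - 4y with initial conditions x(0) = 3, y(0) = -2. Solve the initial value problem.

x(t) = 3e^(-4t), y(t) = 3te^(-4t) - 2e^(-4t)

Coefficient matrix A = [[-4, 0], [1, -4]].
Characteristic polynomial det(A - λI) = λ^2 + 8λ + 16 = 0.
Single eigenvalue λ = -4 with algebraic multiplicity 2.
Eigenvector v = (0,1); generalized eigenvector w with (A-λI)w=v is (1,3).
General solution: e^(-4t)[c_1·v + c_2·(t·v + w)].
Applying x(0)=3, y(0)=-2 gives c_1=-11, c_2=3.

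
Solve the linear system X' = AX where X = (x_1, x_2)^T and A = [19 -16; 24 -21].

Coefficient matrix A = [[19, -16], [24, -21]].
Characteristic polynomial det(A - λI) = λ^2 + 2λ - 15 = 0.
Eigenvalues λ = -5, 3.
For λ=-5: (A-λI) row 1 is [24, -16], so an eigenvector is (2, 3).
For λ=3: (A-λI) row 1 is [16, -16], so an eigenvector is (1, 1).
General solution: c_1e^(-5t)(2,3) + c_2e^(3t)(1,1).

x_1(t) = 2c_1e^(-5t) + c_2e^(3t), x_2(t) = 3c_1e^(-5t) + c_2e^(3t)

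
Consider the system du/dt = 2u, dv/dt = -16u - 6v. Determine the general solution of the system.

Coefficient matrix A = [[2, 0], [-16, -6]].
Characteristic polynomial det(A - λI) = λ^2 + 4λ - 12 = 0.
Eigenvalues λ = -6, 2.
For λ=-6: (A-λI) row 1 is [8, 0], so an eigenvector is (0, -1).
For λ=2: (A-λI) row 2 is [-16, -8], so an eigenvector is (1, -2).
General solution: C_1e^(-6t)(0,-1) + C_2e^(2t)(1,-2).

u(t) = C_2e^(2t), v(t) = -C_1e^(-6t) - 2C_2e^(2t)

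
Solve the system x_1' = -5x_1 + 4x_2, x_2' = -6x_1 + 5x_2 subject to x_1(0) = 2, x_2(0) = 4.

x_1(t) = 4e^(t) - 2e^(-t), x_2(t) = 6e^(t) - 2e^(-t)

Coefficient matrix A = [[-5, 4], [-6, 5]].
Characteristic polynomial det(A - λI) = λ^2 - 1 = 0.
Eigenvalues λ = -1, 1.
For λ=-1: (A-λI) row 1 is [-4, 4], so an eigenvector is (-1, -1).
For λ=1: (A-λI) row 1 is [-6, 4], so an eigenvector is (-2, -3).
General solution: K_1e^(-t)(-1,-1) + K_2e^(t)(-2,-3).
Applying x_1(0)=2, x_2(0)=4 gives K_1=2, K_2=-2.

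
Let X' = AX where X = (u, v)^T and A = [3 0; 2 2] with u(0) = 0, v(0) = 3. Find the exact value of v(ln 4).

48

A = [[3,0],[2,2]]; eigenvalues λ = 2, 3.
Eigenvectors: (0,-1) for λ=2, (-1,-2) for λ=3.
From the initial condition, c_1 = -3, c_2 = 0.
v(ln 4) = (-3)(4^2)(-1) + (0)(4^3)(-2) = 48.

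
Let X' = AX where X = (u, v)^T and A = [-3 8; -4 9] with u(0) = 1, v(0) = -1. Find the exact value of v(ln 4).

A = [[-3,8],[-4,9]]; eigenvalues λ = 5, 1.
Eigenvectors: (-1,-1) for λ=5, (2,1) for λ=1.
From the initial condition, c_1 = 3, c_2 = 2.
v(ln 4) = (3)(4^5)(-1) + (2)(4^1)(1) = -3064.

-3064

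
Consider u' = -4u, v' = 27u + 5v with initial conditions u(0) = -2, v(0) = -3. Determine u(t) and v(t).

Coefficient matrix A = [[-4, 0], [27, 5]].
Characteristic polynomial det(A - λI) = λ^2 - λ - 20 = 0.
Eigenvalues λ = 5, -4.
For λ=5: (A-λI) row 1 is [-9, 0], so an eigenvector is (0, 1).
For λ=-4: (A-λI) row 2 is [27, 9], so an eigenvector is (1, -3).
General solution: C_1e^(5t)(0,1) + C_2e^(-4t)(1,-3).
Applying u(0)=-2, v(0)=-3 gives C_1=-9, C_2=-2.

u(t) = -2e^(-4t), v(t) = -9e^(5t) + 6e^(-4t)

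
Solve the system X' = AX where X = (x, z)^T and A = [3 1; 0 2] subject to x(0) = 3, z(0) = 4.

Coefficient matrix A = [[3, 1], [0, 2]].
Characteristic polynomial det(A - λI) = λ^2 - 5λ + 6 = 0.
Eigenvalues λ = 3, 2.
For λ=3: (A-λI) row 1 is [0, 1], so an eigenvector is (1, 0).
For λ=2: (A-λI) row 1 is [1, 1], so an eigenvector is (-1, 1).
General solution: c_1e^(3t)(1,0) + c_2e^(2t)(-1,1).
Applying x(0)=3, z(0)=4 gives c_1=7, c_2=4.

x(t) = 7e^(3t) - 4e^(2t), z(t) = 4e^(2t)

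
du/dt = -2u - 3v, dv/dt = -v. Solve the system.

u(t) = -C_1e^(-2t) - 3C_2e^(-t), v(t) = C_2e^(-t)

Coefficient matrix A = [[-2, -3], [0, -1]].
Characteristic polynomial det(A - λI) = λ^2 + 3λ + 2 = 0.
Eigenvalues λ = -2, -1.
For λ=-2: (A-λI) row 1 is [0, -3], so an eigenvector is (-1, 0).
For λ=-1: (A-λI) row 1 is [-1, -3], so an eigenvector is (-3, 1).
General solution: C_1e^(-2t)(-1,0) + C_2e^(-t)(-3,1).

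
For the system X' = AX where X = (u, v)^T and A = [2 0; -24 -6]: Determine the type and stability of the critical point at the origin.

A = [[2,0],[-24,-6]]; det(A-λI) = λ^2 + 4λ - 12.
λ = -6, 2: opposite signs.

saddle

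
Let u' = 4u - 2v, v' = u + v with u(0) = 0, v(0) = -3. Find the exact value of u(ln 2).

A = [[4,-2],[1,1]]; eigenvalues λ = 3, 2.
Eigenvectors: (-2,-1) for λ=3, (-1,-1) for λ=2.
From the initial condition, c_1 = -3, c_2 = 6.
u(ln 2) = (-3)(2^3)(-2) + (6)(2^2)(-1) = 24.

24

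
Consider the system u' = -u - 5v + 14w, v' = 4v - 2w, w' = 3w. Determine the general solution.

u(t) = K_1e^(-t) - K_2e^(4t) + K_3e^(3t), v(t) = K_2e^(4t) + 2K_3e^(3t), w(t) = K_3e^(3t)

Coefficient matrix A = [[-1, -5, 14], [0, 4, -2], [0, 0, 3]].
det(A - λI) = 0 gives eigenvalues λ = -1, 4, 3.
For λ=-1: eigenvector (1,0,0).
For λ=4: eigenvector (-1,1,0).
For λ=3: eigenvector (1,2,1).
General solution: K_1e^(-t)(1,0,0) + K_2e^(4t)(-1,1,0) + K_3e^(3t)(1,2,1).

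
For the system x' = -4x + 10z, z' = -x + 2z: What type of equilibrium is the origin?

stable spiral

A = [[-4,10],[-1,2]]; det(A-λI) = λ^2 + 2λ + 2.
λ = -1 ± i: negative real part.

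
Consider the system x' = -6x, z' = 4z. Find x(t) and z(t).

x(t) = K_2e^(-6t), z(t) = -K_1e^(4t)

Coefficient matrix A = [[-6, 0], [0, 4]].
Characteristic polynomial det(A - λI) = λ^2 + 2λ - 24 = 0.
Eigenvalues λ = 4, -6.
For λ=4: (A-λI) row 1 is [-10, 0], so an eigenvector is (0, -1).
For λ=-6: (A-λI) row 2 is [0, 10], so an eigenvector is (1, 0).
General solution: K_1e^(4t)(0,-1) + K_2e^(-6t)(1,0).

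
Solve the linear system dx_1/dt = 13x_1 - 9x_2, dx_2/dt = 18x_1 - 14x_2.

x_1(t) = -K_1e^(-5t) + K_2e^(4t), x_2(t) = -2K_1e^(-5t) + K_2e^(4t)

Coefficient matrix A = [[13, -9], [18, -14]].
Characteristic polynomial det(A - λI) = λ^2 + λ - 20 = 0.
Eigenvalues λ = -5, 4.
For λ=-5: (A-λI) row 1 is [18, -9], so an eigenvector is (-1, -2).
For λ=4: (A-λI) row 1 is [9, -9], so an eigenvector is (1, 1).
General solution: K_1e^(-5t)(-1,-2) + K_2e^(4t)(1,1).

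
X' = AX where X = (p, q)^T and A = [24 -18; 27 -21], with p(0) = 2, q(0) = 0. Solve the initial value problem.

Coefficient matrix A = [[24, -18], [27, -21]].
Characteristic polynomial det(A - λI) = λ^2 - 3λ - 18 = 0.
Eigenvalues λ = -3, 6.
For λ=-3: (A-λI) row 1 is [27, -18], so an eigenvector is (-2, -3).
For λ=6: (A-λI) row 1 is [18, -18], so an eigenvector is (1, 1).
General solution: C_1e^(-3t)(-2,-3) + C_2e^(6t)(1,1).
Applying p(0)=2, q(0)=0 gives C_1=2, C_2=6.

p(t) = 6e^(6t) - 4e^(-3t), q(t) = 6e^(6t) - 6e^(-3t)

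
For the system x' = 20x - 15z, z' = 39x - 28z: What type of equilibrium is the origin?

stable spiral

A = [[20,-15],[39,-28]]; det(A-λI) = λ^2 + 8λ + 25.
λ = -4 ± 3i: negative real part.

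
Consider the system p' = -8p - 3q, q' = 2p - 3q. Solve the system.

p(t) = -3c_1e^(-6t) + c_2e^(-5t), q(t) = 2c_1e^(-6t) - c_2e^(-5t)

Coefficient matrix A = [[-8, -3], [2, -3]].
Characteristic polynomial det(A - λI) = λ^2 + 11λ + 30 = 0.
Eigenvalues λ = -6, -5.
For λ=-6: (A-λI) row 1 is [-2, -3], so an eigenvector is (-3, 2).
For λ=-5: (A-λI) row 1 is [-3, -3], so an eigenvector is (1, -1).
General solution: c_1e^(-6t)(-3,2) + c_2e^(-5t)(1,-1).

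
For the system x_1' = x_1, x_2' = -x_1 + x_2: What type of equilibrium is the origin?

A = [[1,0],[-1,1]]; det(A-λI) = λ^2 - 2λ + 1.
repeated λ = 1 with a single eigenvector.

unstable improper node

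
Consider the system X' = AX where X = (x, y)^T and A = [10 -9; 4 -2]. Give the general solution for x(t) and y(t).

Coefficient matrix A = [[10, -9], [4, -2]].
Characteristic polynomial det(A - λI) = λ^2 - 8λ + 16 = 0.
Single eigenvalue λ = 4 with algebraic multiplicity 2.
Eigenvector v = (-3,-2); generalized eigenvector w with (A-λI)w=v is (-2,-1).
General solution: e^(4t)[K_1·v + K_2·(t·v + w)].

x(t) = -3K_1e^(4t) - 3K_2te^(4t) - 2K_2e^(4t), y(t) = -2K_1e^(4t) - 2K_2te^(4t) - K_2e^(4t)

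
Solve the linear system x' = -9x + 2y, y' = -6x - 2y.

x(t) = -c_1e^(-5t) + 2c_2e^(-6t), y(t) = -2c_1e^(-5t) + 3c_2e^(-6t)

Coefficient matrix A = [[-9, 2], [-6, -2]].
Characteristic polynomial det(A - λI) = λ^2 + 11λ + 30 = 0.
Eigenvalues λ = -5, -6.
For λ=-5: (A-λI) row 1 is [-4, 2], so an eigenvector is (-1, -2).
For λ=-6: (A-λI) row 1 is [-3, 2], so an eigenvector is (2, 3).
General solution: c_1e^(-5t)(-1,-2) + c_2e^(-6t)(2,3).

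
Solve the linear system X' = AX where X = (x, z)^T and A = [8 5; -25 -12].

Coefficient matrix A = [[8, 5], [-25, -12]].
Characteristic polynomial det(A - λI) = λ^2 + 4λ + 29 = 0.
Eigenvalues λ = -2 ± 5i (complex conjugate pair).
For λ=-2+5i: an eigenvector is (-1,2) - i(0,1) = (-1, 2 - i).
A real fundamental pair from Re and Im of e^((-2+5i)t)v: X_1 = e^(-2t)(cos(5t)·(-1,2) + sin(5t)·(0,1)), X_2 = e^(-2t)(sin(5t)·(-1,2) - cos(5t)·(0,1)).
General solution: C_1X_1 + C_2X_2.

x(t) = -C_1e^(-2t)cos(5t) - C_2e^(-2t)sin(5t), z(t) = C_1e^(-2t)sin(5t) + 2C_1e^(-2t)cos(5t) + 2C_2e^(-2t)sin(5t) - C_2e^(-2t)cos(5t)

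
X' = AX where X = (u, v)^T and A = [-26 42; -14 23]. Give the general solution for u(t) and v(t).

u(t) = -2c_1e^(-5t) - 3c_2e^(2t), v(t) = -c_1e^(-5t) - 2c_2e^(2t)

Coefficient matrix A = [[-26, 42], [-14, 23]].
Characteristic polynomial det(A - λI) = λ^2 + 3λ - 10 = 0.
Eigenvalues λ = -5, 2.
For λ=-5: (A-λI) row 1 is [-21, 42], so an eigenvector is (-2, -1).
For λ=2: (A-λI) row 1 is [-28, 42], so an eigenvector is (-3, -2).
General solution: c_1e^(-5t)(-2,-1) + c_2e^(2t)(-3,-2).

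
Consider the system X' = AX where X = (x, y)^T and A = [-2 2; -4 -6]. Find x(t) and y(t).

Coefficient matrix A = [[-2, 2], [-4, -6]].
Characteristic polynomial det(A - λI) = λ^2 + 8λ + 20 = 0.
Eigenvalues λ = -4 ± 2i (complex conjugate pair).
For λ=-4+2i: an eigenvector is (1,-1) - i(0,-1) = (1, -1 + i).
A real fundamental pair from Re and Im of e^((-4+2i)t)v: X_1 = e^(-4t)(cos(2t)·(1,-1) + sin(2t)·(0,-1)), X_2 = e^(-4t)(sin(2t)·(1,-1) - cos(2t)·(0,-1)).
General solution: C_1X_1 + C_2X_2.

x(t) = C_1e^(-4t)cos(2t) + C_2e^(-4t)sin(2t), y(t) = -C_1e^(-4t)sin(2t) - C_1e^(-4t)cos(2t) - C_2e^(-4t)sin(2t) + C_2e^(-4t)cos(2t)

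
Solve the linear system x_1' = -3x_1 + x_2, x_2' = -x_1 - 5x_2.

x_1(t) = c_1e^(-4t) + c_2te^(-4t) + 3c_2e^(-4t), x_2(t) = -c_1e^(-4t) - c_2te^(-4t) - 2c_2e^(-4t)

Coefficient matrix A = [[-3, 1], [-1, -5]].
Characteristic polynomial det(A - λI) = λ^2 + 8λ + 16 = 0.
Single eigenvalue λ = -4 with algebraic multiplicity 2.
Eigenvector v = (1,-1); generalized eigenvector w with (A-λI)w=v is (3,-2).
General solution: e^(-4t)[c_1·v + c_2·(t·v + w)].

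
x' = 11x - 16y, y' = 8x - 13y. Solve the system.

Coefficient matrix A = [[11, -16], [8, -13]].
Characteristic polynomial det(A - λI) = λ^2 + 2λ - 15 = 0.
Eigenvalues λ = 3, -5.
For λ=3: (A-λI) row 1 is [8, -16], so an eigenvector is (-2, -1).
For λ=-5: (A-λI) row 1 is [16, -16], so an eigenvector is (-1, -1).
General solution: c_1e^(3t)(-2,-1) + c_2e^(-5t)(-1,-1).

x(t) = -2c_1e^(3t) - c_2e^(-5t), y(t) = -c_1e^(3t) - c_2e^(-5t)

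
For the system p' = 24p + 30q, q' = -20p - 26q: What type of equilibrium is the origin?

A = [[24,30],[-20,-26]]; det(A-λI) = λ^2 + 2λ - 24.
λ = 4, -6: opposite signs.

saddle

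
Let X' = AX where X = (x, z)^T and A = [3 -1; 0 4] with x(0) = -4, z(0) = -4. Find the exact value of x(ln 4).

A = [[3,-1],[0,4]]; eigenvalues λ = 3, 4.
Eigenvectors: (1,0) for λ=3, (1,-1) for λ=4.
From the initial condition, c_1 = -8, c_2 = 4.
x(ln 4) = (-8)(4^3)(1) + (4)(4^4)(1) = 512.

512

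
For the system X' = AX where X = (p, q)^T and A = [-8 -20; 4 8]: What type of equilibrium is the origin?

A = [[-8,-20],[4,8]]; det(A-λI) = λ^2 + 16.
λ = 0 ± 4i: zero real part.

center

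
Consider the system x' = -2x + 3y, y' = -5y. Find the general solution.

x(t) = C_1e^(-2t) - C_2e^(-5t), y(t) = C_2e^(-5t)

Coefficient matrix A = [[-2, 3], [0, -5]].
Characteristic polynomial det(A - λI) = λ^2 + 7λ + 10 = 0.
Eigenvalues λ = -2, -5.
For λ=-2: (A-λI) row 1 is [0, 3], so an eigenvector is (1, 0).
For λ=-5: (A-λI) row 1 is [3, 3], so an eigenvector is (-1, 1).
General solution: C_1e^(-2t)(1,0) + C_2e^(-5t)(-1,1).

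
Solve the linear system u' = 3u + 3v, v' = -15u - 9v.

Coefficient matrix A = [[3, 3], [-15, -9]].
Characteristic polynomial det(A - λI) = λ^2 + 6λ + 18 = 0.
Eigenvalues λ = -3 ± 3i (complex conjugate pair).
For λ=-3+3i: an eigenvector is (-1,2) - i(0,1) = (-1, 2 - i).
A real fundamental pair from Re and Im of e^((-3+3i)t)v: X_1 = e^(-3t)(cos(3t)·(-1,2) + sin(3t)·(0,1)), X_2 = e^(-3t)(sin(3t)·(-1,2) - cos(3t)·(0,1)).
General solution: K_1X_1 + K_2X_2.

u(t) = -K_1e^(-3t)cos(3t) - K_2e^(-3t)sin(3t), v(t) = K_1e^(-3t)sin(3t) + 2K_1e^(-3t)cos(3t) + 2K_2e^(-3t)sin(3t) - K_2e^(-3t)cos(3t)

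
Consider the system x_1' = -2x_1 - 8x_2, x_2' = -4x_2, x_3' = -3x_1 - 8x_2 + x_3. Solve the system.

Coefficient matrix A = [[-2, -8, 0], [0, -4, 0], [-3, -8, 1]].
det(A - λI) = 0 gives eigenvalues λ = -2, 1, -4.
For λ=-2: eigenvector (1,0,1).
For λ=1: eigenvector (0,0,1).
For λ=-4: eigenvector (4,1,4).
General solution: c_1e^(-2t)(1,0,1) + c_2e^(t)(0,0,1) + c_3e^(-4t)(4,1,4).

x_1(t) = c_1e^(-2t) + 4c_3e^(-4t), x_2(t) = c_3e^(-4t), x_3(t) = c_1e^(-2t) + c_2e^(t) + 4c_3e^(-4t)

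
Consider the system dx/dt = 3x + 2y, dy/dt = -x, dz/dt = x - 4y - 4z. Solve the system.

Coefficient matrix A = [[3, 2, 0], [-1, 0, 0], [1, -4, -4]].
det(A - λI) = 0 gives eigenvalues λ = 1, -4, 2.
For λ=1: eigenvector (-1,1,-1).
For λ=-4: eigenvector (0,0,1).
For λ=2: eigenvector (2,-1,1).
General solution: C_1e^(t)(-1,1,-1) + C_2e^(-4t)(0,0,1) + C_3e^(2t)(2,-1,1).

x(t) = -C_1e^(t) + 2C_3e^(2t), y(t) = C_1e^(t) - C_3e^(2t), z(t) = -C_1e^(t) + C_2e^(-4t) + C_3e^(2t)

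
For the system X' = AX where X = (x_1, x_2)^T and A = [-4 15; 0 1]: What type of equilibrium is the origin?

saddle

A = [[-4,15],[0,1]]; det(A-λI) = λ^2 + 3λ - 4.
λ = 1, -4: opposite signs.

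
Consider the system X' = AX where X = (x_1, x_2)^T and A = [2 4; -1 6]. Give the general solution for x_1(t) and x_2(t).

Coefficient matrix A = [[2, 4], [-1, 6]].
Characteristic polynomial det(A - λI) = λ^2 - 8λ + 16 = 0.
Single eigenvalue λ = 4 with algebraic multiplicity 2.
Eigenvector v = (-2,-1); generalized eigenvector w with (A-λI)w=v is (-3,-2).
General solution: e^(4t)[K_1·v + K_2·(t·v + w)].

x_1(t) = -2K_1e^(4t) - 2K_2te^(4t) - 3K_2e^(4t), x_2(t) = -K_1e^(4t) - K_2te^(4t) - 2K_2e^(4t)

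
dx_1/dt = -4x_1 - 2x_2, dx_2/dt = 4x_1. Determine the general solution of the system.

x_1(t) = C_1e^(-2t)sin(2t) - C_2e^(-2t)cos(2t), x_2(t) = -C_1e^(-2t)sin(2t) - C_1e^(-2t)cos(2t) - C_2e^(-2t)sin(2t) + C_2e^(-2t)cos(2t)

Coefficient matrix A = [[-4, -2], [4, 0]].
Characteristic polynomial det(A - λI) = λ^2 + 4λ + 8 = 0.
Eigenvalues λ = -2 ± 2i (complex conjugate pair).
For λ=-2+2i: an eigenvector is (0,-1) - i(1,-1) = (0 - i, -1 + i).
A real fundamental pair from Re and Im of e^((-2+2i)t)v: X_1 = e^(-2t)(cos(2t)·(0,-1) + sin(2t)·(1,-1)), X_2 = e^(-2t)(sin(2t)·(0,-1) - cos(2t)·(1,-1)).
General solution: C_1X_1 + C_2X_2.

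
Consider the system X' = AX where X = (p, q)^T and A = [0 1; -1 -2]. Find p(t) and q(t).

Coefficient matrix A = [[0, 1], [-1, -2]].
Characteristic polynomial det(A - λI) = λ^2 + 2λ + 1 = 0.
Single eigenvalue λ = -1 with algebraic multiplicity 2.
Eigenvector v = (1,-1); generalized eigenvector w with (A-λI)w=v is (3,-2).
General solution: e^(-t)[K_1·v + K_2·(t·v + w)].

p(t) = K_1e^(-t) + K_2te^(-t) + 3K_2e^(-t), q(t) = -K_1e^(-t) - K_2te^(-t) - 2K_2e^(-t)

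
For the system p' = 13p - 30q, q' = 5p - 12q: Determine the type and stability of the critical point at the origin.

A = [[13,-30],[5,-12]]; det(A-λI) = λ^2 - λ - 6.
λ = 3, -2: opposite signs.

saddle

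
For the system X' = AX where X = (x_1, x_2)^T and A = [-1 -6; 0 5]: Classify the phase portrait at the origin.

A = [[-1,-6],[0,5]]; det(A-λI) = λ^2 - 4λ - 5.
λ = -1, 5: opposite signs.

saddle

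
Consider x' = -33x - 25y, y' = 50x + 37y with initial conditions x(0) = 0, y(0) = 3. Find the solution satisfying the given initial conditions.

x(t) = -15e^(2t)sin(5t), y(t) = 21e^(2t)sin(5t) + 3e^(2t)cos(5t)

Coefficient matrix A = [[-33, -25], [50, 37]].
Characteristic polynomial det(A - λI) = λ^2 - 4λ + 29 = 0.
Eigenvalues λ = 2 ± 5i (complex conjugate pair).
For λ=2+5i: an eigenvector is (-2,3) - i(-1,1) = (-2 + i, 3 - i).
A real fundamental pair from Re and Im of e^((2+5i)t)v: X_1 = e^(2t)(cos(5t)·(-2,3) + sin(5t)·(-1,1)), X_2 = e^(2t)(sin(5t)·(-2,3) - cos(5t)·(-1,1)).
General solution: c_1X_1 + c_2X_2.
Applying x(0)=0, y(0)=3 gives c_1=3, c_2=6.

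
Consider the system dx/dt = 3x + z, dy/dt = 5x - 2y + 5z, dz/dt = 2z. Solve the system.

Coefficient matrix A = [[3, 0, 1], [5, -2, 5], [0, 0, 2]].
det(A - λI) = 0 gives eigenvalues λ = 3, -2, 2.
For λ=3: eigenvector (1,1,0).
For λ=-2: eigenvector (0,1,0).
For λ=2: eigenvector (-1,0,1).
General solution: c_1e^(3t)(1,1,0) + c_2e^(-2t)(0,1,0) + c_3e^(2t)(-1,0,1).

x(t) = c_1e^(3t) - c_3e^(2t), y(t) = c_1e^(3t) + c_2e^(-2t), z(t) = c_3e^(2t)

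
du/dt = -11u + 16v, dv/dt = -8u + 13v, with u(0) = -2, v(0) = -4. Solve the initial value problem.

u(t) = -6e^(5t) + 4e^(-3t), v(t) = -6e^(5t) + 2e^(-3t)

Coefficient matrix A = [[-11, 16], [-8, 13]].
Characteristic polynomial det(A - λI) = λ^2 - 2λ - 15 = 0.
Eigenvalues λ = 5, -3.
For λ=5: (A-λI) row 1 is [-16, 16], so an eigenvector is (-1, -1).
For λ=-3: (A-λI) row 1 is [-8, 16], so an eigenvector is (2, 1).
General solution: K_1e^(5t)(-1,-1) + K_2e^(-3t)(2,1).
Applying u(0)=-2, v(0)=-4 gives K_1=6, K_2=2.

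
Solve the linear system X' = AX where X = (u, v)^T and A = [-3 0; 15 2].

Coefficient matrix A = [[-3, 0], [15, 2]].
Characteristic polynomial det(A - λI) = λ^2 + λ - 6 = 0.
Eigenvalues λ = -3, 2.
For λ=-3: (A-λI) row 2 is [15, 5], so an eigenvector is (1, -3).
For λ=2: (A-λI) row 1 is [-5, 0], so an eigenvector is (0, 1).
General solution: c_1e^(-3t)(1,-3) + c_2e^(2t)(0,1).

u(t) = c_1e^(-3t), v(t) = -3c_1e^(-3t) + c_2e^(2t)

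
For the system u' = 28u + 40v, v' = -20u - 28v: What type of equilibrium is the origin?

A = [[28,40],[-20,-28]]; det(A-λI) = λ^2 + 16.
λ = 0 ± 4i: zero real part.

center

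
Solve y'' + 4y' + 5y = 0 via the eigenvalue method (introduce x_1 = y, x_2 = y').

Let x_1 = y, x_2 = y'. Then x_1' = x_2 and x_2' = -5x_1 - 4x_2.
A = [[0,1],[-5,-4]]; det(A-λI) = λ^2 + 4λ + 5.
Eigenvalues λ = -2 ± i.

y(t) = C_1e^(-2t)cos(t) + C_2e^(-2t)sin(t)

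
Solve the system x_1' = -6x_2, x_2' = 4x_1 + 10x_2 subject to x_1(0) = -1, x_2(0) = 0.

Coefficient matrix A = [[0, -6], [4, 10]].
Characteristic polynomial det(A - λI) = λ^2 - 10λ + 24 = 0.
Eigenvalues λ = 4, 6.
For λ=4: (A-λI) row 1 is [-4, -6], so an eigenvector is (3, -2).
For λ=6: (A-λI) row 1 is [-6, -6], so an eigenvector is (-1, 1).
General solution: K_1e^(4t)(3,-2) + K_2e^(6t)(-1,1).
Applying x_1(0)=-1, x_2(0)=0 gives K_1=-1, K_2=-2.

x_1(t) = 2e^(6t) - 3e^(4t), x_2(t) = -2e^(6t) + 2e^(4t)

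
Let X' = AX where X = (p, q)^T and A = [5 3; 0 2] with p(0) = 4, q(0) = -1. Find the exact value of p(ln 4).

3088

A = [[5,3],[0,2]]; eigenvalues λ = 2, 5.
Eigenvectors: (1,-1) for λ=2, (1,0) for λ=5.
From the initial condition, c_1 = 1, c_2 = 3.
p(ln 4) = (1)(4^2)(1) + (3)(4^5)(1) = 3088.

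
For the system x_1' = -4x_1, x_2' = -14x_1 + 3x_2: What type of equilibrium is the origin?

A = [[-4,0],[-14,3]]; det(A-λI) = λ^2 + λ - 12.
λ = 3, -4: opposite signs.

saddle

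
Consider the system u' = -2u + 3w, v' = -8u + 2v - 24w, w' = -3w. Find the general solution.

u(t) = C_2e^(-2t) - 3C_3e^(-3t), v(t) = C_1e^(2t) + 2C_2e^(-2t), w(t) = C_3e^(-3t)

Coefficient matrix A = [[-2, 0, 3], [-8, 2, -24], [0, 0, -3]].
det(A - λI) = 0 gives eigenvalues λ = 2, -2, -3.
For λ=2: eigenvector (0,1,0).
For λ=-2: eigenvector (1,2,0).
For λ=-3: eigenvector (-3,0,1).
General solution: C_1e^(2t)(0,1,0) + C_2e^(-2t)(1,2,0) + C_3e^(-3t)(-3,0,1).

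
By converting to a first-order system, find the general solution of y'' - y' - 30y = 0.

Let x_1 = y, x_2 = y'. Then x_1' = x_2 and x_2' = 30x_1 + x_2.
A = [[0,1],[30,1]]; det(A-λI) = λ^2 - λ - 30.
Eigenvalues λ = 6, -5 with eigenvectors (1,6), (1,-5).

y(t) = c_1e^(6t) + c_2e^(-5t)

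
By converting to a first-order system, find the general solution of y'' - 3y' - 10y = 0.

Let x_1 = y, x_2 = y'. Then x_1' = x_2 and x_2' = 10x_1 + 3x_2.
A = [[0,1],[10,3]]; det(A-λI) = λ^2 - 3λ - 10.
Eigenvalues λ = 5, -2 with eigenvectors (1,5), (1,-2).

y(t) = K_1e^(5t) + K_2e^(-2t)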